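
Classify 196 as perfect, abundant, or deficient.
abundant

Proper divisors of 196: sum = 1 + 2 + 4 + 7 + 14 + 28 + 49 + 98 = 203
Since 203 > 196, 196 is abundant.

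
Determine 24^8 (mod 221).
152

Repeated squaring. Binary of 8 = 1000.
24^1 ≡ 24 (mod 221); 24^2 ≡ 134 (mod 221); 24^4 ≡ 55 (mod 221); 24^8 ≡ 152 (mod 221)
24^8 = 24^8 ≡ 152 (mod 221)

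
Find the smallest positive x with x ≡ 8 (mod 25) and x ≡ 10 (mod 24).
58

Using Chinese Remainder Theorem:
M = 25 × 24 = 600
M1 = 24, M2 = 25
y1 = 24^(-1) mod 25 = 24
y2 = 25^(-1) mod 24 = 1
x = (8×24×24 + 10×25×1) mod 600 = 58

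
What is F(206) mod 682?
679

Matrix identity: Q^n = [[F_(n+1), F_n], [F_n, F_(n-1)]] with Q = [[1,1],[1,0]].
n = 206 = 11001110₂. Square-and-multiply, entries mod 682:
Q^1 = [[1,1],[1,0]]
Q^3 = (Q^1)²·Q = [[3,2],[2,1]]
Q^6 = (Q^3)² = [[13,8],[8,5]]
Q^12 = (Q^6)² = [[233,144],[144,89]]
Q^25 = (Q^12)²·Q = [[679,5],[5,674]]
Q^51 = (Q^25)²·Q = [[661,34],[34,627]]
Q^103 = (Q^51)²·Q = [[377,233],[233,144]]
Q^206 = (Q^103)² = [[2,679],[679,5]]
F_206 mod 682 = Q^206[0][1] = 679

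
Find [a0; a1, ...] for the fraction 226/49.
[4; 1, 1, 1, 1, 2, 1, 2]

Euclidean algorithm steps:
226 = 4 × 49 + 30
49 = 1 × 30 + 19
30 = 1 × 19 + 11
19 = 1 × 11 + 8
11 = 1 × 8 + 3
8 = 2 × 3 + 2
3 = 1 × 2 + 1
2 = 2 × 1 + 0
Continued fraction: [4; 1, 1, 1, 1, 2, 1, 2]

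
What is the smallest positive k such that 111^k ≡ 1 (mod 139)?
138

139 is prime, so ord(111) divides φ(139) = 138.
Divisors of 138: 1, 2, 3, 6, 23, 46, 69, 138.
Repeated squaring: 111^1 ≡ 111, 111^2 ≡ 89, 111^4 ≡ 137, 111^8 ≡ 4, 111^16 ≡ 16, 111^32 ≡ 117, 111^64 ≡ 67, 111^128 ≡ 41 (mod 139).
Test 111^d mod 139 for each divisor d in increasing order:
111^1 ≡ 111
111^2 ≡ 89
111^3 = 111^2·111^1 ≡ 10
111^6 = 111^4·111^2 ≡ 100
111^23 = 111^16·111^4·111^2·111^1 ≡ 97
111^46 = 111^32·111^8·111^4·111^2 ≡ 96
111^69 = 111^64·111^4·111^1 ≡ 138
111^138 = 111^128·111^8·111^2 ≡ 1  ← first divisor giving 1
The order is 138.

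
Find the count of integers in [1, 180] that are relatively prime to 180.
48

180 = 2^2 × 3^2 × 5
φ(n) = n × ∏(1 - 1/p) for each prime p dividing n
φ(180) = 180 × (1 - 1/2) × (1 - 1/3) × (1 - 1/5) = 48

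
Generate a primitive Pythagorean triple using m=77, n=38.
(4485, 5852, 7373)

Euclid's formula: a = m² - n², b = 2mn, c = m² + n²
m = 77, n = 38
a = 77² - 38² = 5929 - 1444 = 4485
b = 2 × 77 × 38 = 5852
c = 77² + 38² = 5929 + 1444 = 7373
Verification: 4485² + 5852² = 20115225 + 34245904 = 54361129 = 7373² ✓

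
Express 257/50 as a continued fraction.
[5; 7, 7]

Euclidean algorithm steps:
257 = 5 × 50 + 7
50 = 7 × 7 + 1
7 = 7 × 1 + 0
Continued fraction: [5; 7, 7]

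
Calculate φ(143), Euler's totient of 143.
120

143 = 11 × 13
φ(n) = n × ∏(1 - 1/p) for each prime p dividing n
φ(143) = 143 × (1 - 1/11) × (1 - 1/13) = 120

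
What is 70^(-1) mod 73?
24

gcd(70, 73) = 1, so the inverse exists.
Extended Euclidean algorithm on (73, 70):
73 = 1 × 70 + 3  ⟹  3 = (1)·73 + (-1)·70
70 = 23 × 3 + 1  ⟹  1 = (-23)·73 + (24)·70
So (24)·70 ≡ 1 (mod 73), i.e. 70^(-1) ≡ 24 (mod 73).
Check: 70 × 24 = 1680 ≡ 1 (mod 73)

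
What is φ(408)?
128

408 = 2^3 × 3 × 17
φ(n) = n × ∏(1 - 1/p) for each prime p dividing n
φ(408) = 408 × (1 - 1/2) × (1 - 1/3) × (1 - 1/17) = 128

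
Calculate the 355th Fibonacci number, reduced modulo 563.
249

Matrix identity: Q^n = [[F_(n+1), F_n], [F_n, F_(n-1)]] with Q = [[1,1],[1,0]].
n = 355 = 101100011₂. Square-and-multiply, entries mod 563:
Q^1 = [[1,1],[1,0]]
Q^2 = (Q^1)² = [[2,1],[1,1]]
Q^5 = (Q^2)²·Q = [[8,5],[5,3]]
Q^11 = (Q^5)²·Q = [[144,89],[89,55]]
Q^22 = (Q^11)² = [[507,258],[258,249]]
Q^44 = (Q^22)² = [[451,250],[250,201]]
Q^88 = (Q^44)² = [[165,293],[293,435]]
Q^177 = (Q^88)²·Q = [[55,474],[474,144]]
Q^355 = (Q^177)²·Q = [[554,249],[249,305]]
F_355 mod 563 = Q^355[0][1] = 249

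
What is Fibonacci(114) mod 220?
212

Matrix identity: Q^n = [[F_(n+1), F_n], [F_n, F_(n-1)]] with Q = [[1,1],[1,0]].
n = 114 = 1110010₂. Square-and-multiply, entries mod 220:
Q^1 = [[1,1],[1,0]]
Q^3 = (Q^1)²·Q = [[3,2],[2,1]]
Q^7 = (Q^3)²·Q = [[21,13],[13,8]]
Q^14 = (Q^7)² = [[170,157],[157,13]]
Q^28 = (Q^14)² = [[89,131],[131,178]]
Q^57 = (Q^28)²·Q = [[219,2],[2,217]]
Q^114 = (Q^57)² = [[5,212],[212,13]]
F_114 mod 220 = Q^114[0][1] = 212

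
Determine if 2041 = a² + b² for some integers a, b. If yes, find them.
4² + 45² (a=4, b=45)

Factorization: 2041 = 13 × 157
By Fermat: n is sum of two squares iff every prime p ≡ 3 (mod 4) appears to even power.
All primes ≡ 3 (mod 4) appear to even power.
Search a = 0, 1, 2, … for 2041 - a² a perfect square: first hit at a = 4: 2041 - 16 = 2025 = 45².
2041 = 4² + 45² = 16 + 2025 ✓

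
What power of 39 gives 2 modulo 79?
38

Baby-step giant-step with step n = ⌈√79⌉ = 9.
Baby steps 39^j mod 79 (j:value) for j=0..8: 0:1, 1:39, 2:20, 3:69, 4:5, 5:37, 6:21, 7:29, 8:25.
Giant-step multiplier: 39^(-9) ≡ 39^(78-9) = 39^69 ≡ 41 (mod 79).
Giant steps γ_i = 2·41^i mod 79: γ_0=2, γ_1=3, γ_2=44, γ_3=66, γ_4=20 (in table at j=2).
x = i·n + j = 4·9 + 2 = 38.
Check: 39^38 ≡ 2 (mod 79).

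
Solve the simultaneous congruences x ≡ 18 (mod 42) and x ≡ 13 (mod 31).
354

Using Chinese Remainder Theorem:
M = 42 × 31 = 1302
M1 = 31, M2 = 42
y1 = 31^(-1) mod 42 = 19
y2 = 42^(-1) mod 31 = 17
x = (18×31×19 + 13×42×17) mod 1302 = 354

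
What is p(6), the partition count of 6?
11

p(n) counts ways to write n as a sum of positive integers (order ignored).
Examples: 6; 5 + 1; 4 + 2; 4 + 1 + 1; 3 + 3; ... (11 total)
p(6) = 11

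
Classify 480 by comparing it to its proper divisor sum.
abundant

Proper divisors of 480: sum = 1 + 2 + 3 + 4 + 5 + 6 + 8 + 10 + ... + 96 + 120 + 160 + 240 (23 divisors) = 1032
Since 1032 > 480, 480 is abundant.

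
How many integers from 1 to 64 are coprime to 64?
32

64 = 2^6
φ(n) = n × ∏(1 - 1/p) for each prime p dividing n
φ(64) = 64 × (1 - 1/2) = 32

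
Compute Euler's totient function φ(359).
358

359 = 359
φ(n) = n × ∏(1 - 1/p) for each prime p dividing n
φ(359) = 359 × (1 - 1/359) = 358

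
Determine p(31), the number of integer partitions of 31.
6842

p(n) counts ways to write n as a sum of positive integers (order ignored).
Euler's pentagonal recurrence: p(k) = p(k-1) + p(k-2) - p(k-5) - p(k-7) + p(k-12) + p(k-15) - ... (offsets j(3j∓1)/2, signs ++--, p(0)=1, p(<0)=0).
DP table for k = 0..30: p(0)=1, p(1)=1, p(2)=2, p(3)=3, p(4)=5, p(5)=7, p(6)=11, p(7)=15, p(8)=22, p(9)=30, p(10)=42, p(11)=56, p(12)=77, p(13)=101, p(14)=135, p(15)=176, p(16)=231, p(17)=297, p(18)=385, p(19)=490, p(20)=627, p(21)=792, p(22)=1002, p(23)=1255, p(24)=1575, p(25)=1958, p(26)=2436, p(27)=3010, p(28)=3718, p(29)=4565, p(30)=5604.
Final step: p(31) = p(30) + p(29) - p(26) - p(24) + p(19) + p(16) - p(9) - p(5)
= 5604 + 4565 - 2436 - 1575 + 490 + 231 - 30 - 7
= 6842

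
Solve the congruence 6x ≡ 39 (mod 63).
x ≡ 17 (mod 21)

gcd(6, 63) = 3, which divides 39, so solutions exist.
Divide through by 3: 2x ≡ 13 (mod 21).
Find 2^(-1) mod 21 by the extended Euclidean algorithm:
21 = 10 × 2 + 1  ⟹  1 = (1)·21 + (-10)·2
So (-10)·2 ≡ 1 (mod 21), i.e. 2^(-1) ≡ -10 ≡ 11 (mod 21).
x ≡ 11 × 13 = 143 ≡ 17 (mod 21).
Check: 6 × 17 = 102 ≡ 39 (mod 63).
x ≡ 17 (mod 21), giving 3 solutions mod 63.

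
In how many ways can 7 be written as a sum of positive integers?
15

p(n) counts ways to write n as a sum of positive integers (order ignored).
Examples: 7; 6 + 1; 5 + 2; 5 + 1 + 1; 4 + 3; ... (15 total)
p(7) = 15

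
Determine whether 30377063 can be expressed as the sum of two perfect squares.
Not possible

Factorization: 30377063 = 67^3 × 101
By Fermat: n is sum of two squares iff every prime p ≡ 3 (mod 4) appears to even power.
Prime(s) ≡ 3 (mod 4) with odd exponent: [(67, 3)]
Therefore 30377063 cannot be expressed as a² + b².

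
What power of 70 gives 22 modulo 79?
36

Baby-step giant-step with step n = ⌈√79⌉ = 9.
Baby steps 70^j mod 79 (j:value) for j=0..8: 0:1, 1:70, 2:2, 3:61, 4:4, 5:43, 6:8, 7:7, 8:16.
Giant-step multiplier: 70^(-9) ≡ 70^(78-9) = 70^69 ≡ 17 (mod 79).
Giant steps γ_i = 22·17^i mod 79: γ_0=22, γ_1=58, γ_2=38, γ_3=14, γ_4=1 (in table at j=0).
x = i·n + j = 4·9 + 0 = 36.
Check: 70^36 ≡ 22 (mod 79).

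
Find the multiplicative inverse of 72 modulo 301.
46

gcd(72, 301) = 1, so the inverse exists.
Extended Euclidean algorithm on (301, 72):
301 = 4 × 72 + 13  ⟹  13 = (1)·301 + (-4)·72
72 = 5 × 13 + 7  ⟹  7 = (-5)·301 + (21)·72
13 = 1 × 7 + 6  ⟹  6 = (6)·301 + (-25)·72
7 = 1 × 6 + 1  ⟹  1 = (-11)·301 + (46)·72
So (46)·72 ≡ 1 (mod 301), i.e. 72^(-1) ≡ 46 (mod 301).
Check: 72 × 46 = 3312 ≡ 1 (mod 301)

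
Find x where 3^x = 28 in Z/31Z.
16

Baby-step giant-step with step n = ⌈√31⌉ = 6.
Baby steps 3^j mod 31 (j:value) for j=0..5: 0:1, 1:3, 2:9, 3:27, 4:19, 5:26.
Giant-step multiplier: 3^(-6) ≡ 3^(30-6) = 3^24 ≡ 2 (mod 31).
Giant steps γ_i = 28·2^i mod 31: γ_0=28, γ_1=25, γ_2=19 (in table at j=4).
x = i·n + j = 2·6 + 4 = 16.
Check: 3^16 ≡ 28 (mod 31).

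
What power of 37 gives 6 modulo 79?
29

Baby-step giant-step with step n = ⌈√79⌉ = 9.
Baby steps 37^j mod 79 (j:value) for j=0..8: 0:1, 1:37, 2:26, 3:14, 4:44, 5:48, 6:38, 7:63, 8:40.
Giant-step multiplier: 37^(-9) ≡ 37^(78-9) = 37^69 ≡ 15 (mod 79).
Giant steps γ_i = 6·15^i mod 79: γ_0=6, γ_1=11, γ_2=7, γ_3=26 (in table at j=2).
x = i·n + j = 3·9 + 2 = 29.
Check: 37^29 ≡ 6 (mod 79).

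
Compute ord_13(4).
6

13 is prime, so ord(4) divides φ(13) = 12.
Divisors of 12: 1, 2, 3, 4, 6, 12.
Repeated squaring: 4^1 ≡ 4, 4^2 ≡ 3, 4^4 ≡ 9, 4^8 ≡ 3 (mod 13).
Test 4^d mod 13 for each divisor d in increasing order:
4^1 ≡ 4
4^2 ≡ 3
4^3 = 4^2·4^1 ≡ 12
4^4 ≡ 9
4^6 = 4^4·4^2 ≡ 1  ← first divisor giving 1
The order is 6.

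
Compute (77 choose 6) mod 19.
0

Using Lucas' theorem:
Write n=77 and k=6 in base 19:
n in base 19: [4, 1]
k in base 19: [0, 6]
C(77,6) mod 19 = ∏ C(n_i, k_i) mod 19
Digit binomials (mod 19): C(4,0) = 1; C(1,6) = 0 (k_i > n_i)
Product: 1 × 0 = 0 ≡ 0 (mod 19)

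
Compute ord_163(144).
81

163 is prime, so ord(144) divides φ(163) = 162.
Divisors of 162: 1, 2, 3, 6, 9, 18, 27, 54, 81, 162.
Repeated squaring: 144^1 ≡ 144, 144^2 ≡ 35, 144^4 ≡ 84, 144^8 ≡ 47, 144^16 ≡ 90, 144^32 ≡ 113, 144^64 ≡ 55, 144^128 ≡ 91 (mod 163).
Test 144^d mod 163 for each divisor d in increasing order:
144^1 ≡ 144
144^2 ≡ 35
144^3 = 144^2·144^1 ≡ 150
144^6 = 144^4·144^2 ≡ 6
144^9 = 144^8·144^1 ≡ 85
144^18 = 144^16·144^2 ≡ 53
144^27 = 144^16·144^8·144^2·144^1 ≡ 104
144^54 = 144^32·144^16·144^4·144^2 ≡ 58
144^81 = 144^64·144^16·144^1 ≡ 1  ← first divisor giving 1
The order is 81.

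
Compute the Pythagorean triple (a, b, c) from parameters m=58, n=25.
(2739, 2900, 3989)

Euclid's formula: a = m² - n², b = 2mn, c = m² + n²
m = 58, n = 25
a = 58² - 25² = 3364 - 625 = 2739
b = 2 × 58 × 25 = 2900
c = 58² + 25² = 3364 + 625 = 3989
Verification: 2739² + 2900² = 7502121 + 8410000 = 15912121 = 3989² ✓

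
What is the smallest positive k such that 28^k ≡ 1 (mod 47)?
23

47 is prime, so ord(28) divides φ(47) = 46.
Divisors of 46: 1, 2, 23, 46.
Repeated squaring: 28^1 ≡ 28, 28^2 ≡ 32, 28^4 ≡ 37, 28^8 ≡ 6, 28^16 ≡ 36, 28^32 ≡ 27 (mod 47).
Test 28^d mod 47 for each divisor d in increasing order:
28^1 ≡ 28
28^2 ≡ 32
28^23 = 28^16·28^4·28^2·28^1 ≡ 1  ← first divisor giving 1
The order is 23.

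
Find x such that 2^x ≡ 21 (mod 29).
17

Baby-step giant-step with step n = ⌈√29⌉ = 6.
Baby steps 2^j mod 29 (j:value) for j=0..5: 0:1, 1:2, 2:4, 3:8, 4:16, 5:3.
Giant-step multiplier: 2^(-6) ≡ 2^(28-6) = 2^22 ≡ 5 (mod 29).
Giant steps γ_i = 21·5^i mod 29: γ_0=21, γ_1=18, γ_2=3 (in table at j=5).
x = i·n + j = 2·6 + 5 = 17.
Check: 2^17 ≡ 21 (mod 29).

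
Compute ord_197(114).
7

197 is prime, so ord(114) divides φ(197) = 196.
Divisors of 196: 1, 2, 4, 7, 14, 28, 49, 98, 196.
Repeated squaring: 114^1 ≡ 114, 114^2 ≡ 191, 114^4 ≡ 36, 114^8 ≡ 114, 114^16 ≡ 191, 114^32 ≡ 36, 114^64 ≡ 114, 114^128 ≡ 191 (mod 197).
Test 114^d mod 197 for each divisor d in increasing order:
114^1 ≡ 114
114^2 ≡ 191
114^4 ≡ 36
114^7 = 114^4·114^2·114^1 ≡ 1  ← first divisor giving 1
The order is 7.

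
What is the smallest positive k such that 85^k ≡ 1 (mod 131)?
130

131 is prime, so ord(85) divides φ(131) = 130.
Divisors of 130: 1, 2, 5, 10, 13, 26, 65, 130.
Repeated squaring: 85^1 ≡ 85, 85^2 ≡ 20, 85^4 ≡ 7, 85^8 ≡ 49, 85^16 ≡ 43, 85^32 ≡ 15, 85^64 ≡ 94, 85^128 ≡ 59 (mod 131).
Test 85^d mod 131 for each divisor d in increasing order:
85^1 ≡ 85
85^2 ≡ 20
85^5 = 85^4·85^1 ≡ 71
85^10 = 85^8·85^2 ≡ 63
85^13 = 85^8·85^4·85^1 ≡ 73
85^26 = 85^16·85^8·85^2 ≡ 89
85^65 = 85^64·85^1 ≡ 130
85^130 = 85^128·85^2 ≡ 1  ← first divisor giving 1
The order is 130.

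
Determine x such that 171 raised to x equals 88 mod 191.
89

Baby-step giant-step with step n = ⌈√191⌉ = 14.
Baby steps 171^j mod 191 (j:value) for j=0..13: 0:1, 1:171, 2:18, 3:22, 4:133, 5:14, 6:102, 7:61, 8:117, 9:143, 10:5, 11:91, 12:90, 13:110.
Giant-step multiplier: 171^(-14) ≡ 171^(190-14) = 171^176 ≡ 27 (mod 191).
Giant steps γ_i = 88·27^i mod 191: γ_0=88, γ_1=84, γ_2=167, γ_3=116, γ_4=76, γ_5=142, γ_6=14 (in table at j=5).
x = i·n + j = 6·14 + 5 = 89.
Check: 171^89 ≡ 88 (mod 191).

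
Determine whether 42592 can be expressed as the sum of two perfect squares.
Not possible

Factorization: 42592 = 2^5 × 11^3
By Fermat: n is sum of two squares iff every prime p ≡ 3 (mod 4) appears to even power.
Prime(s) ≡ 3 (mod 4) with odd exponent: [(11, 3)]
Therefore 42592 cannot be expressed as a² + b².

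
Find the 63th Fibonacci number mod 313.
138

Matrix identity: Q^n = [[F_(n+1), F_n], [F_n, F_(n-1)]] with Q = [[1,1],[1,0]].
n = 63 = 111111₂. Square-and-multiply, entries mod 313:
Q^1 = [[1,1],[1,0]]
Q^3 = (Q^1)²·Q = [[3,2],[2,1]]
Q^7 = (Q^3)²·Q = [[21,13],[13,8]]
Q^15 = (Q^7)²·Q = [[48,297],[297,64]]
Q^31 = (Q^15)²·Q = [[142,56],[56,86]]
Q^63 = (Q^31)²·Q = [[73,138],[138,248]]
F_63 mod 313 = Q^63[0][1] = 138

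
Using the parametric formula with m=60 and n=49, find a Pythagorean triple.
(1199, 5880, 6001)

Euclid's formula: a = m² - n², b = 2mn, c = m² + n²
m = 60, n = 49
a = 60² - 49² = 3600 - 2401 = 1199
b = 2 × 60 × 49 = 5880
c = 60² + 49² = 3600 + 2401 = 6001
Verification: 1199² + 5880² = 1437601 + 34574400 = 36012001 = 6001² ✓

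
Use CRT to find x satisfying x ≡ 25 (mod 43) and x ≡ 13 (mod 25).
713

Using Chinese Remainder Theorem:
M = 43 × 25 = 1075
M1 = 25, M2 = 43
y1 = 25^(-1) mod 43 = 31
y2 = 43^(-1) mod 25 = 7
x = (25×25×31 + 13×43×7) mod 1075 = 713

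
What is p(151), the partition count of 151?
45060624582

p(n) counts ways to write n as a sum of positive integers (order ignored).
Euler's pentagonal recurrence: p(k) = p(k-1) + p(k-2) - p(k-5) - p(k-7) + p(k-12) + p(k-15) - ... (offsets j(3j∓1)/2, signs ++--, p(0)=1, p(<0)=0).
DP table for k = 0..150: p(0)=1, p(1)=1, p(2)=2, p(3)=3, p(4)=5, p(5)=7, p(6)=11, p(7)=15, p(8)=22, p(9)=30, p(10)=42, p(11)=56, p(12)=77, p(13)=101, p(14)=135, p(15)=176, p(16)=231, p(17)=297, p(18)=385, p(19)=490, p(20)=627, p(21)=792, p(22)=1002, p(23)=1255, p(24)=1575, p(25)=1958, p(26)=2436, p(27)=3010, p(28)=3718, p(29)=4565, p(30)=5604, p(31)=6842, p(32)=8349, p(33)=10143, p(34)=12310, p(35)=14883, p(36)=17977, p(37)=21637, p(38)=26015, p(39)=31185, p(40)=37338, p(41)=44583, p(42)=53174, p(43)=63261, p(44)=75175, p(45)=89134, p(46)=105558, p(47)=124754, p(48)=147273, p(49)=173525, p(50)=204226, p(51)=239943, p(52)=281589, p(53)=329931, p(54)=386155, p(55)=451276, p(56)=526823, p(57)=614154, p(58)=715220, p(59)=831820, p(60)=966467, p(61)=1121505, p(62)=1300156, p(63)=1505499, p(64)=1741630, p(65)=2012558, p(66)=2323520, p(67)=2679689, p(68)=3087735, p(69)=3554345, p(70)=4087968, p(71)=4697205, p(72)=5392783, p(73)=6185689, p(74)=7089500, p(75)=8118264, p(76)=9289091, p(77)=10619863, p(78)=12132164, p(79)=13848650, p(80)=15796476, p(81)=18004327, p(82)=20506255, p(83)=23338469, p(84)=26543660, p(85)=30167357, p(86)=34262962, p(87)=38887673, p(88)=44108109, p(89)=49995925, p(90)=56634173, p(91)=64112359, p(92)=72533807, p(93)=82010177, p(94)=92669720, p(95)=104651419, p(96)=118114304, p(97)=133230930, p(98)=150198136, p(99)=169229875, p(100)=190569292, p(101)=214481126, p(102)=241265379, p(103)=271248950, p(104)=304801365, p(105)=342325709, p(106)=384276336, p(107)=431149389, p(108)=483502844, p(109)=541946240, p(110)=607163746, p(111)=679903203, p(112)=761002156, p(113)=851376628, p(114)=952050665, p(115)=1064144451, p(116)=1188908248, p(117)=1327710076, p(118)=1482074143, p(119)=1653668665, p(120)=1844349560, p(121)=2056148051, p(122)=2291320912, p(123)=2552338241, p(124)=2841940500, p(125)=3163127352, p(126)=3519222692, p(127)=3913864295, p(128)=4351078600, p(129)=4835271870, p(130)=5371315400, p(131)=5964539504, p(132)=6620830889, p(133)=7346629512, p(134)=8149040695, p(135)=9035836076, p(136)=10015581680, p(137)=11097645016, p(138)=12292341831, p(139)=13610949895, p(140)=15065878135, p(141)=16670689208, p(142)=18440293320, p(143)=20390982757, p(144)=22540654445, p(145)=24908858009, p(146)=27517052599, p(147)=30388671978, p(148)=33549419497, p(149)=37027355200, p(150)=40853235313.
Final step: p(151) = p(150) + p(149) - p(146) - p(144) + p(139) + p(136) - p(129) - p(125) + p(116) + p(111) - p(100) - p(94) + p(81) + p(74) - p(59) - p(51) + p(34) + p(25) - p(6)
= 40853235313 + 37027355200 - 27517052599 - 22540654445 + 13610949895 + 10015581680 - 4835271870 - 3163127352 + 1188908248 + 679903203 - 190569292 - 92669720 + 18004327 + 7089500 - 831820 - 239943 + 12310 + 1958 - 11
= 45060624582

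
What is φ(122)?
60

122 = 2 × 61
φ(n) = n × ∏(1 - 1/p) for each prime p dividing n
φ(122) = 122 × (1 - 1/2) × (1 - 1/61) = 60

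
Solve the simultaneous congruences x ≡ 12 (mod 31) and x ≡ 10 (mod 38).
694

Using Chinese Remainder Theorem:
M = 31 × 38 = 1178
M1 = 38, M2 = 31
y1 = 38^(-1) mod 31 = 9
y2 = 31^(-1) mod 38 = 27
x = (12×38×9 + 10×31×27) mod 1178 = 694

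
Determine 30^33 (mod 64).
0

Repeated squaring. Binary of 33 = 100001.
30^1 ≡ 30 (mod 64); 30^2 ≡ 4 (mod 64); 30^4 ≡ 16 (mod 64); 30^8 ≡ 0 (mod 64); 30^16 ≡ 0 (mod 64); 30^32 ≡ 0 (mod 64)
30^33 = 30^1 × 30^32 ≡ 0 (mod 64)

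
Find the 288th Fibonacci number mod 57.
0

Matrix identity: Q^n = [[F_(n+1), F_n], [F_n, F_(n-1)]] with Q = [[1,1],[1,0]].
n = 288 = 100100000₂. Square-and-multiply, entries mod 57:
Q^1 = [[1,1],[1,0]]
Q^2 = (Q^1)² = [[2,1],[1,1]]
Q^4 = (Q^2)² = [[5,3],[3,2]]
Q^9 = (Q^4)²·Q = [[55,34],[34,21]]
Q^18 = (Q^9)² = [[20,19],[19,1]]
Q^36 = (Q^18)² = [[20,0],[0,20]]
Q^72 = (Q^36)² = [[1,0],[0,1]]
Q^144 = (Q^72)² = [[1,0],[0,1]]
Q^288 = (Q^144)² = [[1,0],[0,1]]
F_288 mod 57 = Q^288[0][1] = 0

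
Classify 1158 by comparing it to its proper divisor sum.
abundant

Proper divisors of 1158: sum = 1 + 2 + 3 + 6 + 193 + 386 + 579 = 1170
Since 1170 > 1158, 1158 is abundant.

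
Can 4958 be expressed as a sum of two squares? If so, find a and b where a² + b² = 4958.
Not possible

Factorization: 4958 = 2 × 37 × 67
By Fermat: n is sum of two squares iff every prime p ≡ 3 (mod 4) appears to even power.
Prime(s) ≡ 3 (mod 4) with odd exponent: [(67, 1)]
Therefore 4958 cannot be expressed as a² + b².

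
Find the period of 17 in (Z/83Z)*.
41

83 is prime, so ord(17) divides φ(83) = 82.
Divisors of 82: 1, 2, 41, 82.
Repeated squaring: 17^1 ≡ 17, 17^2 ≡ 40, 17^4 ≡ 23, 17^8 ≡ 31, 17^16 ≡ 48, 17^32 ≡ 63, 17^64 ≡ 68 (mod 83).
Test 17^d mod 83 for each divisor d in increasing order:
17^1 ≡ 17
17^2 ≡ 40
17^41 = 17^32·17^8·17^1 ≡ 1  ← first divisor giving 1
The order is 41.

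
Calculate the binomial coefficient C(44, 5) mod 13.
1

Using Lucas' theorem:
Write n=44 and k=5 in base 13:
n in base 13: [3, 5]
k in base 13: [0, 5]
C(44,5) mod 13 = ∏ C(n_i, k_i) mod 13
Digit binomials (mod 13): C(3,0) = 1; C(5,5) = 1
Product: 1 × 1 = 1 ≡ 1 (mod 13)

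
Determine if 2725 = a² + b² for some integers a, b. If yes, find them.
15² + 50² (a=15, b=50)

Factorization: 2725 = 5^2 × 109
By Fermat: n is sum of two squares iff every prime p ≡ 3 (mod 4) appears to even power.
All primes ≡ 3 (mod 4) appear to even power.
Search a = 0, 1, 2, … for 2725 - a² a perfect square: first hit at a = 15: 2725 - 225 = 2500 = 50².
2725 = 15² + 50² = 225 + 2500 ✓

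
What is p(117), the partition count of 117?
1327710076

p(n) counts ways to write n as a sum of positive integers (order ignored).
Euler's pentagonal recurrence: p(k) = p(k-1) + p(k-2) - p(k-5) - p(k-7) + p(k-12) + p(k-15) - ... (offsets j(3j∓1)/2, signs ++--, p(0)=1, p(<0)=0).
DP table for k = 0..116: p(0)=1, p(1)=1, p(2)=2, p(3)=3, p(4)=5, p(5)=7, p(6)=11, p(7)=15, p(8)=22, p(9)=30, p(10)=42, p(11)=56, p(12)=77, p(13)=101, p(14)=135, p(15)=176, p(16)=231, p(17)=297, p(18)=385, p(19)=490, p(20)=627, p(21)=792, p(22)=1002, p(23)=1255, p(24)=1575, p(25)=1958, p(26)=2436, p(27)=3010, p(28)=3718, p(29)=4565, p(30)=5604, p(31)=6842, p(32)=8349, p(33)=10143, p(34)=12310, p(35)=14883, p(36)=17977, p(37)=21637, p(38)=26015, p(39)=31185, p(40)=37338, p(41)=44583, p(42)=53174, p(43)=63261, p(44)=75175, p(45)=89134, p(46)=105558, p(47)=124754, p(48)=147273, p(49)=173525, p(50)=204226, p(51)=239943, p(52)=281589, p(53)=329931, p(54)=386155, p(55)=451276, p(56)=526823, p(57)=614154, p(58)=715220, p(59)=831820, p(60)=966467, p(61)=1121505, p(62)=1300156, p(63)=1505499, p(64)=1741630, p(65)=2012558, p(66)=2323520, p(67)=2679689, p(68)=3087735, p(69)=3554345, p(70)=4087968, p(71)=4697205, p(72)=5392783, p(73)=6185689, p(74)=7089500, p(75)=8118264, p(76)=9289091, p(77)=10619863, p(78)=12132164, p(79)=13848650, p(80)=15796476, p(81)=18004327, p(82)=20506255, p(83)=23338469, p(84)=26543660, p(85)=30167357, p(86)=34262962, p(87)=38887673, p(88)=44108109, p(89)=49995925, p(90)=56634173, p(91)=64112359, p(92)=72533807, p(93)=82010177, p(94)=92669720, p(95)=104651419, p(96)=118114304, p(97)=133230930, p(98)=150198136, p(99)=169229875, p(100)=190569292, p(101)=214481126, p(102)=241265379, p(103)=271248950, p(104)=304801365, p(105)=342325709, p(106)=384276336, p(107)=431149389, p(108)=483502844, p(109)=541946240, p(110)=607163746, p(111)=679903203, p(112)=761002156, p(113)=851376628, p(114)=952050665, p(115)=1064144451, p(116)=1188908248.
Final step: p(117) = p(116) + p(115) - p(112) - p(110) + p(105) + p(102) - p(95) - p(91) + p(82) + p(77) - p(66) - p(60) + p(47) + p(40) - p(25) - p(17) + p(0)
= 1188908248 + 1064144451 - 761002156 - 607163746 + 342325709 + 241265379 - 104651419 - 64112359 + 20506255 + 10619863 - 2323520 - 966467 + 124754 + 37338 - 1958 - 297 + 1
= 1327710076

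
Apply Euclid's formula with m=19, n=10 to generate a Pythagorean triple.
(261, 380, 461)

Euclid's formula: a = m² - n², b = 2mn, c = m² + n²
m = 19, n = 10
a = 19² - 10² = 361 - 100 = 261
b = 2 × 19 × 10 = 380
c = 19² + 10² = 361 + 100 = 461
Verification: 261² + 380² = 68121 + 144400 = 212521 = 461² ✓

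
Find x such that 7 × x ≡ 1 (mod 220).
63

gcd(7, 220) = 1, so the inverse exists.
Extended Euclidean algorithm on (220, 7):
220 = 31 × 7 + 3  ⟹  3 = (1)·220 + (-31)·7
7 = 2 × 3 + 1  ⟹  1 = (-2)·220 + (63)·7
So (63)·7 ≡ 1 (mod 220), i.e. 7^(-1) ≡ 63 (mod 220).
Check: 7 × 63 = 441 ≡ 1 (mod 220)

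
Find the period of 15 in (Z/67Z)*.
11

67 is prime, so ord(15) divides φ(67) = 66.
Divisors of 66: 1, 2, 3, 6, 11, 22, 33, 66.
Repeated squaring: 15^1 ≡ 15, 15^2 ≡ 24, 15^4 ≡ 40, 15^8 ≡ 59, 15^16 ≡ 64, 15^32 ≡ 9, 15^64 ≡ 14 (mod 67).
Test 15^d mod 67 for each divisor d in increasing order:
15^1 ≡ 15
15^2 ≡ 24
15^3 = 15^2·15^1 ≡ 25
15^6 = 15^4·15^2 ≡ 22
15^11 = 15^8·15^2·15^1 ≡ 1  ← first divisor giving 1
The order is 11.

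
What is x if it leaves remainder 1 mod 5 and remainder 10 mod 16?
26

Using Chinese Remainder Theorem:
M = 5 × 16 = 80
M1 = 16, M2 = 5
y1 = 16^(-1) mod 5 = 1
y2 = 5^(-1) mod 16 = 13
x = (1×16×1 + 10×5×13) mod 80 = 26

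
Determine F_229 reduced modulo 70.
19

Matrix identity: Q^n = [[F_(n+1), F_n], [F_n, F_(n-1)]] with Q = [[1,1],[1,0]].
n = 229 = 11100101₂. Square-and-multiply, entries mod 70:
Q^1 = [[1,1],[1,0]]
Q^3 = (Q^1)²·Q = [[3,2],[2,1]]
Q^7 = (Q^3)²·Q = [[21,13],[13,8]]
Q^14 = (Q^7)² = [[50,27],[27,23]]
Q^28 = (Q^14)² = [[9,11],[11,68]]
Q^57 = (Q^28)²·Q = [[69,62],[62,7]]
Q^114 = (Q^57)² = [[65,22],[22,43]]
Q^229 = (Q^114)²·Q = [[15,19],[19,66]]
F_229 mod 70 = Q^229[0][1] = 19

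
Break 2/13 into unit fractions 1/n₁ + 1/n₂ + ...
1/7 + 1/91

Greedy algorithm:
2/13: ceiling(13/2) = 7, use 1/7
1/91: ceiling(91/1) = 91, use 1/91
Result: 2/13 = 1/7 + 1/91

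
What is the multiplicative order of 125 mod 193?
64

193 is prime, so ord(125) divides φ(193) = 192.
Divisors of 192: 1, 2, 3, 4, 6, 8, 12, 16, 24, 32, 48, 64, 96, 192.
Repeated squaring: 125^1 ≡ 125, 125^2 ≡ 185, 125^4 ≡ 64, 125^8 ≡ 43, 125^16 ≡ 112, 125^32 ≡ 192, 125^64 ≡ 1, 125^128 ≡ 1 (mod 193).
Test 125^d mod 193 for each divisor d in increasing order:
125^1 ≡ 125
125^2 ≡ 185
125^3 = 125^2·125^1 ≡ 158
125^4 ≡ 64
125^6 = 125^4·125^2 ≡ 67
125^8 ≡ 43
125^12 = 125^8·125^4 ≡ 50
125^16 ≡ 112
125^24 = 125^16·125^8 ≡ 184
125^32 ≡ 192
125^48 = 125^32·125^16 ≡ 81
125^64 ≡ 1  ← first divisor giving 1
The order is 64.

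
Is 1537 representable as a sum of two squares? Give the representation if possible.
4² + 39² (a=4, b=39)

Factorization: 1537 = 29 × 53
By Fermat: n is sum of two squares iff every prime p ≡ 3 (mod 4) appears to even power.
All primes ≡ 3 (mod 4) appear to even power.
Search a = 0, 1, 2, … for 1537 - a² a perfect square: first hit at a = 4: 1537 - 16 = 1521 = 39².
1537 = 4² + 39² = 16 + 1521 ✓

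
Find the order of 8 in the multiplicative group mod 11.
10

11 is prime, so ord(8) divides φ(11) = 10.
Divisors of 10: 1, 2, 5, 10.
Repeated squaring: 8^1 ≡ 8, 8^2 ≡ 9, 8^4 ≡ 4, 8^8 ≡ 5 (mod 11).
Test 8^d mod 11 for each divisor d in increasing order:
8^1 ≡ 8
8^2 ≡ 9
8^5 = 8^4·8^1 ≡ 10
8^10 = 8^8·8^2 ≡ 1  ← first divisor giving 1
The order is 10.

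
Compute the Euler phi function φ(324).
108

324 = 2^2 × 3^4
φ(n) = n × ∏(1 - 1/p) for each prime p dividing n
φ(324) = 324 × (1 - 1/2) × (1 - 1/3) = 108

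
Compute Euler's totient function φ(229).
228

229 = 229
φ(n) = n × ∏(1 - 1/p) for each prime p dividing n
φ(229) = 229 × (1 - 1/229) = 228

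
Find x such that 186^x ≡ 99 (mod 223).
203

Baby-step giant-step with step n = ⌈√223⌉ = 15.
Baby steps 186^j mod 223 (j:value) for j=0..14: 0:1, 1:186, 2:31, 3:191, 4:69, 5:123, 6:132, 7:22, 8:78, 9:13, 10:188, 11:180, 12:30, 13:5, 14:38.
Giant-step multiplier: 186^(-15) ≡ 186^(222-15) = 186^207 ≡ 141 (mod 223).
Giant steps γ_i = 99·141^i mod 223: γ_0=99, γ_1=133, γ_2=21, γ_3=62, γ_4=45, γ_5=101, γ_6=192, γ_7=89, γ_8=61, γ_9=127, γ_10=67, γ_11=81, γ_12=48, γ_13=78 (in table at j=8).
x = i·n + j = 13·15 + 8 = 203.
Check: 186^203 ≡ 99 (mod 223).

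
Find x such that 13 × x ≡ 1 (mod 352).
325

gcd(13, 352) = 1, so the inverse exists.
Extended Euclidean algorithm on (352, 13):
352 = 27 × 13 + 1  ⟹  1 = (1)·352 + (-27)·13
So (-27)·13 ≡ 1 (mod 352), i.e. 13^(-1) ≡ -27 ≡ 325 (mod 352).
Check: 13 × 325 = 4225 ≡ 1 (mod 352)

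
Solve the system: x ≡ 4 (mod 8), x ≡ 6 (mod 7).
20

Using Chinese Remainder Theorem:
M = 8 × 7 = 56
M1 = 7, M2 = 8
y1 = 7^(-1) mod 8 = 7
y2 = 8^(-1) mod 7 = 1
x = (4×7×7 + 6×8×1) mod 56 = 20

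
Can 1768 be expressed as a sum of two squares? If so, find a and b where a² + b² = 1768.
2² + 42² (a=2, b=42)

Factorization: 1768 = 2^3 × 13 × 17
By Fermat: n is sum of two squares iff every prime p ≡ 3 (mod 4) appears to even power.
All primes ≡ 3 (mod 4) appear to even power.
Search a = 0, 1, 2, … for 1768 - a² a perfect square: first hit at a = 2: 1768 - 4 = 1764 = 42².
1768 = 2² + 42² = 4 + 1764 ✓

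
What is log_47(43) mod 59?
9

Baby-step giant-step with step n = ⌈√59⌉ = 8.
Baby steps 47^j mod 59 (j:value) for j=0..7: 0:1, 1:47, 2:26, 3:42, 4:27, 5:30, 6:53, 7:13.
Giant-step multiplier: 47^(-8) ≡ 47^(58-8) = 47^50 ≡ 45 (mod 59).
Giant steps γ_i = 43·45^i mod 59: γ_0=43, γ_1=47 (in table at j=1).
x = i·n + j = 1·8 + 1 = 9.
Check: 47^9 ≡ 43 (mod 59).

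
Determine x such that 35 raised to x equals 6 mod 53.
2

Baby-step giant-step with step n = ⌈√53⌉ = 8.
Baby steps 35^j mod 53 (j:value) for j=0..7: 0:1, 1:35, 2:6, 3:51, 4:36, 5:41, 6:4, 7:34.
h = 6 is already in the table at j=2, so x = 2.
Check: 35^2 ≡ 6 (mod 53).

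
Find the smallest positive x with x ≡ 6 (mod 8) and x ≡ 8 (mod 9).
62

Using Chinese Remainder Theorem:
M = 8 × 9 = 72
M1 = 9, M2 = 8
y1 = 9^(-1) mod 8 = 1
y2 = 8^(-1) mod 9 = 8
x = (6×9×1 + 8×8×8) mod 72 = 62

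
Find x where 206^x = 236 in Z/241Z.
102

Baby-step giant-step with step n = ⌈√241⌉ = 16.
Baby steps 206^j mod 241 (j:value) for j=0..15: 0:1, 1:206, 2:20, 3:23, 4:159, 5:219, 6:47, 7:42, 8:217, 9:117, 10:2, 11:171, 12:40, 13:46, 14:77, 15:197.
Giant-step multiplier: 206^(-16) ≡ 206^(240-16) = 206^224 ≡ 100 (mod 241).
Giant steps γ_i = 236·100^i mod 241: γ_0=236, γ_1=223, γ_2=128, γ_3=27, γ_4=49, γ_5=80, γ_6=47 (in table at j=6).
x = i·n + j = 6·16 + 6 = 102.
Check: 206^102 ≡ 236 (mod 241).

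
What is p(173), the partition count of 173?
362326859895

p(n) counts ways to write n as a sum of positive integers (order ignored).
Euler's pentagonal recurrence: p(k) = p(k-1) + p(k-2) - p(k-5) - p(k-7) + p(k-12) + p(k-15) - ... (offsets j(3j∓1)/2, signs ++--, p(0)=1, p(<0)=0).
DP table for k = 0..172: p(0)=1, p(1)=1, p(2)=2, p(3)=3, p(4)=5, p(5)=7, p(6)=11, p(7)=15, p(8)=22, p(9)=30, p(10)=42, p(11)=56, p(12)=77, p(13)=101, p(14)=135, p(15)=176, p(16)=231, p(17)=297, p(18)=385, p(19)=490, p(20)=627, p(21)=792, p(22)=1002, p(23)=1255, p(24)=1575, p(25)=1958, p(26)=2436, p(27)=3010, p(28)=3718, p(29)=4565, p(30)=5604, p(31)=6842, p(32)=8349, p(33)=10143, p(34)=12310, p(35)=14883, p(36)=17977, p(37)=21637, p(38)=26015, p(39)=31185, p(40)=37338, p(41)=44583, p(42)=53174, p(43)=63261, p(44)=75175, p(45)=89134, p(46)=105558, p(47)=124754, p(48)=147273, p(49)=173525, p(50)=204226, p(51)=239943, p(52)=281589, p(53)=329931, p(54)=386155, p(55)=451276, p(56)=526823, p(57)=614154, p(58)=715220, p(59)=831820, p(60)=966467, p(61)=1121505, p(62)=1300156, p(63)=1505499, p(64)=1741630, p(65)=2012558, p(66)=2323520, p(67)=2679689, p(68)=3087735, p(69)=3554345, p(70)=4087968, p(71)=4697205, p(72)=5392783, p(73)=6185689, p(74)=7089500, p(75)=8118264, p(76)=9289091, p(77)=10619863, p(78)=12132164, p(79)=13848650, p(80)=15796476, p(81)=18004327, p(82)=20506255, p(83)=23338469, p(84)=26543660, p(85)=30167357, p(86)=34262962, p(87)=38887673, p(88)=44108109, p(89)=49995925, p(90)=56634173, p(91)=64112359, p(92)=72533807, p(93)=82010177, p(94)=92669720, p(95)=104651419, p(96)=118114304, p(97)=133230930, p(98)=150198136, p(99)=169229875, p(100)=190569292, p(101)=214481126, p(102)=241265379, p(103)=271248950, p(104)=304801365, p(105)=342325709, p(106)=384276336, p(107)=431149389, p(108)=483502844, p(109)=541946240, p(110)=607163746, p(111)=679903203, p(112)=761002156, p(113)=851376628, p(114)=952050665, p(115)=1064144451, p(116)=1188908248, p(117)=1327710076, p(118)=1482074143, p(119)=1653668665, p(120)=1844349560, p(121)=2056148051, p(122)=2291320912, p(123)=2552338241, p(124)=2841940500, p(125)=3163127352, p(126)=3519222692, p(127)=3913864295, p(128)=4351078600, p(129)=4835271870, p(130)=5371315400, p(131)=5964539504, p(132)=6620830889, p(133)=7346629512, p(134)=8149040695, p(135)=9035836076, p(136)=10015581680, p(137)=11097645016, p(138)=12292341831, p(139)=13610949895, p(140)=15065878135, p(141)=16670689208, p(142)=18440293320, p(143)=20390982757, p(144)=22540654445, p(145)=24908858009, p(146)=27517052599, p(147)=30388671978, p(148)=33549419497, p(149)=37027355200, p(150)=40853235313, p(151)=45060624582, p(152)=49686288421, p(153)=54770336324, p(154)=60356673280, p(155)=66493182097, p(156)=73232243759, p(157)=80630964769, p(158)=88751778802, p(159)=97662728555, p(160)=107438159466, p(161)=118159068427, p(162)=129913904637, p(163)=142798995930, p(164)=156919475295, p(165)=172389800255, p(166)=189334822579, p(167)=207890420102, p(168)=228204732751, p(169)=250438925115, p(170)=274768617130, p(171)=301384802048, p(172)=330495499613.
Final step: p(173) = p(172) + p(171) - p(168) - p(166) + p(161) + p(158) - p(151) - p(147) + p(138) + p(133) - p(122) - p(116) + p(103) + p(96) - p(81) - p(73) + p(56) + p(47) - p(28) - p(18)
= 330495499613 + 301384802048 - 228204732751 - 189334822579 + 118159068427 + 88751778802 - 45060624582 - 30388671978 + 12292341831 + 7346629512 - 2291320912 - 1188908248 + 271248950 + 118114304 - 18004327 - 6185689 + 526823 + 124754 - 3718 - 385
= 362326859895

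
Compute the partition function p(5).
7

p(n) counts ways to write n as a sum of positive integers (order ignored).
Examples: 5; 4 + 1; 3 + 2; 3 + 1 + 1; 2 + 2 + 1; ... (7 total)
p(5) = 7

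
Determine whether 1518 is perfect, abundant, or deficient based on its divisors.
abundant

Proper divisors of 1518: sum = 1 + 2 + 3 + 6 + 11 + 22 + 23 + 33 + 46 + 66 + 69 + 138 + 253 + 506 + 759 = 1938
Since 1938 > 1518, 1518 is abundant.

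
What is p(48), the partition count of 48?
147273

p(n) counts ways to write n as a sum of positive integers (order ignored).
Euler's pentagonal recurrence: p(k) = p(k-1) + p(k-2) - p(k-5) - p(k-7) + p(k-12) + p(k-15) - ... (offsets j(3j∓1)/2, signs ++--, p(0)=1, p(<0)=0).
DP table for k = 0..47: p(0)=1, p(1)=1, p(2)=2, p(3)=3, p(4)=5, p(5)=7, p(6)=11, p(7)=15, p(8)=22, p(9)=30, p(10)=42, p(11)=56, p(12)=77, p(13)=101, p(14)=135, p(15)=176, p(16)=231, p(17)=297, p(18)=385, p(19)=490, p(20)=627, p(21)=792, p(22)=1002, p(23)=1255, p(24)=1575, p(25)=1958, p(26)=2436, p(27)=3010, p(28)=3718, p(29)=4565, p(30)=5604, p(31)=6842, p(32)=8349, p(33)=10143, p(34)=12310, p(35)=14883, p(36)=17977, p(37)=21637, p(38)=26015, p(39)=31185, p(40)=37338, p(41)=44583, p(42)=53174, p(43)=63261, p(44)=75175, p(45)=89134, p(46)=105558, p(47)=124754.
Final step: p(48) = p(47) + p(46) - p(43) - p(41) + p(36) + p(33) - p(26) - p(22) + p(13) + p(8)
= 124754 + 105558 - 63261 - 44583 + 17977 + 10143 - 2436 - 1002 + 101 + 22
= 147273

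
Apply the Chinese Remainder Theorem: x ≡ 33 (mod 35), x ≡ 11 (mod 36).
803

Using Chinese Remainder Theorem:
M = 35 × 36 = 1260
M1 = 36, M2 = 35
y1 = 36^(-1) mod 35 = 1
y2 = 35^(-1) mod 36 = 35
x = (33×36×1 + 11×35×35) mod 1260 = 803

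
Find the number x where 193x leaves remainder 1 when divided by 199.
33

gcd(193, 199) = 1, so the inverse exists.
Extended Euclidean algorithm on (199, 193):
199 = 1 × 193 + 6  ⟹  6 = (1)·199 + (-1)·193
193 = 32 × 6 + 1  ⟹  1 = (-32)·199 + (33)·193
So (33)·193 ≡ 1 (mod 199), i.e. 193^(-1) ≡ 33 (mod 199).
Check: 193 × 33 = 6369 ≡ 1 (mod 199)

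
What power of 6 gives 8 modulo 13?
3

Baby-step giant-step with step n = ⌈√13⌉ = 4.
Baby steps 6^j mod 13 (j:value) for j=0..3: 0:1, 1:6, 2:10, 3:8.
h = 8 is already in the table at j=3, so x = 3.
Check: 6^3 ≡ 8 (mod 13).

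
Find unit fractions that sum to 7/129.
1/19 + 1/613 + 1/1502463

Greedy algorithm:
7/129: ceiling(129/7) = 19, use 1/19
4/2451: ceiling(2451/4) = 613, use 1/613
1/1502463: ceiling(1502463/1) = 1502463, use 1/1502463
Result: 7/129 = 1/19 + 1/613 + 1/1502463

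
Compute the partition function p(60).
966467

p(n) counts ways to write n as a sum of positive integers (order ignored).
Euler's pentagonal recurrence: p(k) = p(k-1) + p(k-2) - p(k-5) - p(k-7) + p(k-12) + p(k-15) - ... (offsets j(3j∓1)/2, signs ++--, p(0)=1, p(<0)=0).
DP table for k = 0..59: p(0)=1, p(1)=1, p(2)=2, p(3)=3, p(4)=5, p(5)=7, p(6)=11, p(7)=15, p(8)=22, p(9)=30, p(10)=42, p(11)=56, p(12)=77, p(13)=101, p(14)=135, p(15)=176, p(16)=231, p(17)=297, p(18)=385, p(19)=490, p(20)=627, p(21)=792, p(22)=1002, p(23)=1255, p(24)=1575, p(25)=1958, p(26)=2436, p(27)=3010, p(28)=3718, p(29)=4565, p(30)=5604, p(31)=6842, p(32)=8349, p(33)=10143, p(34)=12310, p(35)=14883, p(36)=17977, p(37)=21637, p(38)=26015, p(39)=31185, p(40)=37338, p(41)=44583, p(42)=53174, p(43)=63261, p(44)=75175, p(45)=89134, p(46)=105558, p(47)=124754, p(48)=147273, p(49)=173525, p(50)=204226, p(51)=239943, p(52)=281589, p(53)=329931, p(54)=386155, p(55)=451276, p(56)=526823, p(57)=614154, p(58)=715220, p(59)=831820.
Final step: p(60) = p(59) + p(58) - p(55) - p(53) + p(48) + p(45) - p(38) - p(34) + p(25) + p(20) - p(9) - p(3)
= 831820 + 715220 - 451276 - 329931 + 147273 + 89134 - 26015 - 12310 + 1958 + 627 - 30 - 3
= 966467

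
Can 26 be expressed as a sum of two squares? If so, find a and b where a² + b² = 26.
1² + 5² (a=1, b=5)

Factorization: 26 = 2 × 13
By Fermat: n is sum of two squares iff every prime p ≡ 3 (mod 4) appears to even power.
All primes ≡ 3 (mod 4) appear to even power.
Search a = 0, 1, 2, … for 26 - a² a perfect square: first hit at a = 1: 26 - 1 = 25 = 5².
26 = 1² + 5² = 1 + 25 ✓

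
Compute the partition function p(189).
1527273599625

p(n) counts ways to write n as a sum of positive integers (order ignored).
Euler's pentagonal recurrence: p(k) = p(k-1) + p(k-2) - p(k-5) - p(k-7) + p(k-12) + p(k-15) - ... (offsets j(3j∓1)/2, signs ++--, p(0)=1, p(<0)=0).
DP table for k = 0..188: p(0)=1, p(1)=1, p(2)=2, p(3)=3, p(4)=5, p(5)=7, p(6)=11, p(7)=15, p(8)=22, p(9)=30, p(10)=42, p(11)=56, p(12)=77, p(13)=101, p(14)=135, p(15)=176, p(16)=231, p(17)=297, p(18)=385, p(19)=490, p(20)=627, p(21)=792, p(22)=1002, p(23)=1255, p(24)=1575, p(25)=1958, p(26)=2436, p(27)=3010, p(28)=3718, p(29)=4565, p(30)=5604, p(31)=6842, p(32)=8349, p(33)=10143, p(34)=12310, p(35)=14883, p(36)=17977, p(37)=21637, p(38)=26015, p(39)=31185, p(40)=37338, p(41)=44583, p(42)=53174, p(43)=63261, p(44)=75175, p(45)=89134, p(46)=105558, p(47)=124754, p(48)=147273, p(49)=173525, p(50)=204226, p(51)=239943, p(52)=281589, p(53)=329931, p(54)=386155, p(55)=451276, p(56)=526823, p(57)=614154, p(58)=715220, p(59)=831820, p(60)=966467, p(61)=1121505, p(62)=1300156, p(63)=1505499, p(64)=1741630, p(65)=2012558, p(66)=2323520, p(67)=2679689, p(68)=3087735, p(69)=3554345, p(70)=4087968, p(71)=4697205, p(72)=5392783, p(73)=6185689, p(74)=7089500, p(75)=8118264, p(76)=9289091, p(77)=10619863, p(78)=12132164, p(79)=13848650, p(80)=15796476, p(81)=18004327, p(82)=20506255, p(83)=23338469, p(84)=26543660, p(85)=30167357, p(86)=34262962, p(87)=38887673, p(88)=44108109, p(89)=49995925, p(90)=56634173, p(91)=64112359, p(92)=72533807, p(93)=82010177, p(94)=92669720, p(95)=104651419, p(96)=118114304, p(97)=133230930, p(98)=150198136, p(99)=169229875, p(100)=190569292, p(101)=214481126, p(102)=241265379, p(103)=271248950, p(104)=304801365, p(105)=342325709, p(106)=384276336, p(107)=431149389, p(108)=483502844, p(109)=541946240, p(110)=607163746, p(111)=679903203, p(112)=761002156, p(113)=851376628, p(114)=952050665, p(115)=1064144451, p(116)=1188908248, p(117)=1327710076, p(118)=1482074143, p(119)=1653668665, p(120)=1844349560, p(121)=2056148051, p(122)=2291320912, p(123)=2552338241, p(124)=2841940500, p(125)=3163127352, p(126)=3519222692, p(127)=3913864295, p(128)=4351078600, p(129)=4835271870, p(130)=5371315400, p(131)=5964539504, p(132)=6620830889, p(133)=7346629512, p(134)=8149040695, p(135)=9035836076, p(136)=10015581680, p(137)=11097645016, p(138)=12292341831, p(139)=13610949895, p(140)=15065878135, p(141)=16670689208, p(142)=18440293320, p(143)=20390982757, p(144)=22540654445, p(145)=24908858009, p(146)=27517052599, p(147)=30388671978, p(148)=33549419497, p(149)=37027355200, p(150)=40853235313, p(151)=45060624582, p(152)=49686288421, p(153)=54770336324, p(154)=60356673280, p(155)=66493182097, p(156)=73232243759, p(157)=80630964769, p(158)=88751778802, p(159)=97662728555, p(160)=107438159466, p(161)=118159068427, p(162)=129913904637, p(163)=142798995930, p(164)=156919475295, p(165)=172389800255, p(166)=189334822579, p(167)=207890420102, p(168)=228204732751, p(169)=250438925115, p(170)=274768617130, p(171)=301384802048, p(172)=330495499613, p(173)=362326859895, p(174)=397125074750, p(175)=435157697830, p(176)=476715857290, p(177)=522115831195, p(178)=571701605655, p(179)=625846753120, p(180)=684957390936, p(181)=749474411781, p(182)=819876908323, p(183)=896684817527, p(184)=980462880430, p(185)=1071823774337, p(186)=1171432692373, p(187)=1280011042268, p(188)=1398341745571.
Final step: p(189) = p(188) + p(187) - p(184) - p(182) + p(177) + p(174) - p(167) - p(163) + p(154) + p(149) - p(138) - p(132) + p(119) + p(112) - p(97) - p(89) + p(72) + p(63) - p(44) - p(34) + p(13) + p(2)
= 1398341745571 + 1280011042268 - 980462880430 - 819876908323 + 522115831195 + 397125074750 - 207890420102 - 142798995930 + 60356673280 + 37027355200 - 12292341831 - 6620830889 + 1653668665 + 761002156 - 133230930 - 49995925 + 5392783 + 1505499 - 75175 - 12310 + 101 + 2
= 1527273599625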